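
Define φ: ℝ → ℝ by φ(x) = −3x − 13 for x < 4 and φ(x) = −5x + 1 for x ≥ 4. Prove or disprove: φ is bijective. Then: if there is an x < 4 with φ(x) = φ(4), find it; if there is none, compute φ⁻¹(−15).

2

Both pieces are strictly decreasing (slopes −3 and −5), so each is injective on its own interval.
The left piece maps (−∞, 4) onto (−25, ∞); the right piece maps [4, ∞) onto (−∞, −19].
These images overlap. In particular φ(4) = −19 (right piece), and solving −3x − 13 = −19 on the left piece gives x = 2 < 4.
So φ(2) = φ(4) with 2 ≠ 4, and φ is not injective, hence not bijective. This x = 2 is the requested value below 4.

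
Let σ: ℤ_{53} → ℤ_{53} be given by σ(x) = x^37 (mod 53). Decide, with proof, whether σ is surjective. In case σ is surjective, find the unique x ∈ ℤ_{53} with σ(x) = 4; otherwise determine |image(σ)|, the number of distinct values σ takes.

38

Since 53 is prime, the nonzero elements of ℤ_{53} form a cyclic group of order 52.
As gcd(37, 52) = 1, raising to the 37th power is a bijection on this group: if u^37 ≡ v^37 then (uv^{−1})^37 = 1, and the only element of order dividing gcd(37, 52) = 1 is 1, so u = v.
With σ(0) = 0 this makes σ injective on all of ℤ_{53}, hence bijective (finite equal-size domain and codomain). In particular σ is surjective.
Since σ is surjective, we find the preimage of 4. The inverse of x ↦ x^37 on (ℤ_{53})^× is x ↦ x^45, because 37·45 = 1665 = 32·52 + 1 ≡ 1 (mod 52) and x^{52} = 1 for x ≠ 0 (Fermat). So σ⁻¹(4) = 4^45 mod 53.
Repeated squaring mod 53: 4^1 ≡ 4, 4^2 ≡ 4² = 16, 4^4 ≡ 16² = 256 ≡ 44, 4^8 ≡ 44² = 1936 ≡ 28, 4^16 ≡ 28² = 784 ≡ 42, 4^32 ≡ 42² = 1764 ≡ 15. Since 45 = 32 + 8 + 4 + 1, 4^45 ≡ 15·28·44·4: 15·28 = 420 ≡ 49, then 49·44 = 2156 ≡ 36, then 36·4 = 144 ≡ 38. So 4^45 ≡ 38 (mod 53).
Hence σ⁻¹(4) = 38.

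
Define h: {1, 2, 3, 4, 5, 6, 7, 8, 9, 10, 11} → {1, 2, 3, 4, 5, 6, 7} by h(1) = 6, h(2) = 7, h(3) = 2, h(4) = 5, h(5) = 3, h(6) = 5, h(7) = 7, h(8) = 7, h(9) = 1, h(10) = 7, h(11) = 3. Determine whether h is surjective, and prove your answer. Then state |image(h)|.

6

No element maps to 4, so h is not surjective.
The image of h is {1, 2, 3, 5, 6, 7}, which has 6 elements.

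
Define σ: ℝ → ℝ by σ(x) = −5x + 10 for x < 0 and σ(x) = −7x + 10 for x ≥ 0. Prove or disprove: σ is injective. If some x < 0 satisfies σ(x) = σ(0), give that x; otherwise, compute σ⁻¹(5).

5/7

Both pieces are strictly decreasing (slopes −5 and −7), so each is injective on its own interval.
The left piece maps (−∞, 0) onto (10, ∞); the right piece maps [0, ∞) onto (−∞, 10].
These images are disjoint, so no value is attained by both pieces. Thus σ is injective.
Because the two images are disjoint, no x < 0 has σ(x) = σ(0), so we compute σ⁻¹(5): 5 lies in (−∞, 10], so solve −7x + 10 = 5: x = (5 − 10)/(−7) = 5/7.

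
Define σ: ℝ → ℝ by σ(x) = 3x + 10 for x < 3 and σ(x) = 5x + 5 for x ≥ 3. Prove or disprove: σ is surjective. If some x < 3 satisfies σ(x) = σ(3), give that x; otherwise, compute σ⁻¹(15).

Both pieces are strictly increasing (slopes 3 and 5), so each is injective on its own interval.
The left piece maps (−∞, 3) onto (−∞, 19); the right piece maps [3, ∞) onto [20, ∞).
The union (−∞, 19) ∪ [20, ∞) omits the interval between 19 and 20; in particular 19 has no preimage. So σ is not surjective.
Because the two images are disjoint, no x < 3 has σ(x) = σ(3), so we compute σ⁻¹(15): 15 lies in (−∞, 19), so solve 3x + 10 = 15: x = (15 − 10)/3 = 5/3.

5/3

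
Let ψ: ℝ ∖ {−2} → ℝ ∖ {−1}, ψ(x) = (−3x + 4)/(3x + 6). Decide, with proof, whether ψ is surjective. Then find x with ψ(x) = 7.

For any y ≠ −1, solving y(3x + 6) = −3x + 4 for x gives a well-defined x ≠ −2. So ψ is surjective.
Solving ψ(x) = 7: cross-multiplying gives −3x + 4 = 7(3x + 6), which rearranges to −24x = 38, so x = −19/12.

-19/12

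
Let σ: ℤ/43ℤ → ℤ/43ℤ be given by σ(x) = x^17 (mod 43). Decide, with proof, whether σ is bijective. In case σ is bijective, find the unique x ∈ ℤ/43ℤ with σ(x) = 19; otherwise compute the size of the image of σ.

30

Since 43 is prime, the nonzero elements of ℤ/43ℤ form a cyclic group of order 42.
As gcd(17, 42) = 1, raising to the 17th power is a bijection on this group: if u^17 ≡ v^17 then (uv^{−1})^17 = 1, and the only element of order dividing gcd(17, 42) = 1 is 1, so u = v.
With σ(0) = 0 this makes σ injective on all of ℤ/43ℤ, hence bijective (finite equal-size domain and codomain). In particular σ is bijective.
Since σ is bijective, we find the preimage of 19. The inverse of x ↦ x^17 on (ℤ/43ℤ)^× is x ↦ x^5, because 17·5 = 85 = 2·42 + 1 ≡ 1 (mod 42) and x^{42} = 1 for x ≠ 0 (Fermat). So σ⁻¹(19) = 19^5 mod 43.
Repeated squaring mod 43: 19^1 ≡ 19, 19^2 ≡ 19² = 361 ≡ 17, 19^4 ≡ 17² = 289 ≡ 31. Since 5 = 4 + 1, 19^5 ≡ 31·19: 31·19 = 589 ≡ 30. So 19^5 ≡ 30 (mod 43).
Hence σ⁻¹(19) = 30.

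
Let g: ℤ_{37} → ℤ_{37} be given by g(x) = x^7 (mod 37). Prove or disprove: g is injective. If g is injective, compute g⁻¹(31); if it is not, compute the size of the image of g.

Since 37 is prime, the nonzero elements of ℤ_{37} form a cyclic group of order 36.
As gcd(7, 36) = 1, raising to the 7th power is a bijection on this group: if u^7 ≡ v^7 then (uv^{−1})^7 = 1, and the only element of order dividing gcd(7, 36) = 1 is 1, so u = v.
With g(0) = 0 this makes g injective on all of ℤ_{37}, hence bijective (finite equal-size domain and codomain). In particular g is injective.
Since g is injective, we find the preimage of 31. The inverse of x ↦ x^7 on (ℤ_{37})^× is x ↦ x^31, because 7·31 = 217 = 6·36 + 1 ≡ 1 (mod 36) and x^{36} = 1 for x ≠ 0 (Fermat). So g⁻¹(31) = 31^31 mod 37.
Repeated squaring mod 37: 31^1 ≡ 31, 31^2 ≡ 31² = 961 ≡ 36, 31^4 ≡ 36² = 1296 ≡ 1, 31^8 ≡ 1² = 1, 31^16 ≡ 1² = 1. Since 31 = 16 + 8 + 4 + 2 + 1, 31^31 ≡ 1·1·1·36·31: 1·1 = 1, then 1·1 = 1, then 1·36 = 36, then 36·31 = 1116 ≡ 6. So 31^31 ≡ 6 (mod 37).
Hence g⁻¹(31) = 6.

6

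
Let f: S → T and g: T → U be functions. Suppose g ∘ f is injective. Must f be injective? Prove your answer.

Suppose f(a) = f(b). Applying g: (g ∘ f)(a) = (g ∘ f)(b). Since g ∘ f is injective, a = b. Thus f is injective.

injective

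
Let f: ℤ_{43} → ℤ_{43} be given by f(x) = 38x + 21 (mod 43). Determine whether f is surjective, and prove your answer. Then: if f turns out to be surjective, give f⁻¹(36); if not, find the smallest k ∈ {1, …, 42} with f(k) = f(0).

By definition, surjectivity means every element of the codomain has a preimage under f.
Since gcd(38, 43) = 1, 38 is invertible modulo 43. Euclid's algorithm: 43 = 1·38 + 5, 38 = 7·5 + 3, 5 = 1·3 + 2, 3 = 1·2 + 1; back-substituting gives 1 = 17·38 − 15·43, so 38⁻¹ ≡ 17 (mod 43).
For any y ∈ ℤ_{43}, x = 17(y − 21) mod 43 satisfies f(x) = 38·17(y − 21) + 21 ≡ y (since 38·17 ≡ 1 mod 43). So every y has a preimage.
Thus f is surjective.
Since f is surjective, we compute f⁻¹(36): solve 38x + 21 ≡ 36 (mod 43), i.e. 38x ≡ 15 (mod 43).
Multiplying by 38⁻¹ = 17 gives x ≡ 17·15 = 255 = 5·43 + 40 ≡ 40 (mod 43).
Check: f(40) = 38·40 + 21 = 1541 = 35·43 + 36 ≡ 36 (mod 43).

40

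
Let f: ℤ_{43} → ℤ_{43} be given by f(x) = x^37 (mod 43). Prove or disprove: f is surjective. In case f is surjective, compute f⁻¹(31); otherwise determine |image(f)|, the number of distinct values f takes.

Since 43 is prime, the nonzero elements of ℤ_{43} form a cyclic group of order 42.
As gcd(37, 42) = 1, raising to the 37th power is a bijection on this group: if x_1^37 ≡ x_2^37 then (x_1x_2^{−1})^37 = 1, and the only element of order dividing gcd(37, 42) = 1 is 1, so x_1 = x_2.
With f(0) = 0 this makes f injective on all of ℤ_{43}, hence bijective (finite equal-size domain and codomain). In particular f is surjective.
Since f is surjective, we find the preimage of 31. The inverse of x ↦ x^37 on (ℤ_{43})^× is x ↦ x^25, because 37·25 = 925 = 22·42 + 1 ≡ 1 (mod 42) and x^{42} = 1 for x ≠ 0 (Fermat). So f⁻¹(31) = 31^25 mod 43.
Repeated squaring mod 43: 31^1 ≡ 31, 31^2 ≡ 31² = 961 ≡ 15, 31^4 ≡ 15² = 225 ≡ 10, 31^8 ≡ 10² = 100 ≡ 14, 31^16 ≡ 14² = 196 ≡ 24. Since 25 = 16 + 8 + 1, 31^25 ≡ 24·14·31: 24·14 = 336 ≡ 35, then 35·31 = 1085 ≡ 10. So 31^25 ≡ 10 (mod 43).
Hence f⁻¹(31) = 10.

10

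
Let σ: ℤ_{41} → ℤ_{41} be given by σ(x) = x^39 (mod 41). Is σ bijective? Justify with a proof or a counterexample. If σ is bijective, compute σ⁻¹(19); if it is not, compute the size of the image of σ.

Since 41 is prime, the nonzero elements of ℤ_{41} form a cyclic group of order 40.
As gcd(39, 40) = 1, raising to the 39th power is a bijection on this group: if x_1^39 ≡ x_2^39 then (x_1x_2^{−1})^39 = 1, and the only element of order dividing gcd(39, 40) = 1 is 1, so x_1 = x_2.
With σ(0) = 0 this makes σ injective on all of ℤ_{41}, hence bijective (finite equal-size domain and codomain). In particular σ is bijective.
Since σ is bijective, we find the preimage of 19. The inverse of x ↦ x^39 on (ℤ_{41})^× is x ↦ x^39, because 39·39 = 1521 = 38·40 + 1 ≡ 1 (mod 40) and x^{40} = 1 for x ≠ 0 (Fermat). So σ⁻¹(19) = 19^39 mod 41.
Repeated squaring mod 41: 19^1 ≡ 19, 19^2 ≡ 19² = 361 ≡ 33, 19^4 ≡ 33² = 1089 ≡ 23, 19^8 ≡ 23² = 529 ≡ 37, 19^16 ≡ 37² = 1369 ≡ 16, 19^32 ≡ 16² = 256 ≡ 10. Since 39 = 32 + 4 + 2 + 1, 19^39 ≡ 10·23·33·19: 10·23 = 230 ≡ 25, then 25·33 = 825 ≡ 5, then 5·19 = 95 ≡ 13. So 19^39 ≡ 13 (mod 41).
Hence σ⁻¹(19) = 13.

13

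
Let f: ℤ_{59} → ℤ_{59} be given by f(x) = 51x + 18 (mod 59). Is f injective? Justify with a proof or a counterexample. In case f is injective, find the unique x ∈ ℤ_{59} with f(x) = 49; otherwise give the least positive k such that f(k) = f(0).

33

If f(x_1) = f(x_2), then 51x_1 ≡ 51x_2 (mod 59). Because gcd(51, 59) = 1, we may cancel 51 to get x_1 ≡ x_2 (mod 59).
Hence f is injective.
We now compute 51⁻¹ mod 59 explicitly. Euclid's algorithm: 59 = 1·51 + 8, 51 = 6·8 + 3, 8 = 2·3 + 2, 3 = 1·2 + 1; back-substituting gives 1 = 22·51 − 19·59, so 51⁻¹ ≡ 22 (mod 59).
Since f is injective, we find f⁻¹(49): we need 51x ≡ 49 − 18 ≡ 31 (mod 59). Using 51⁻¹ = 22: x ≡ 22·31 = 682 = 11·59 + 33, so x = 33.
Check: f(33) = 51·33 + 18 = 1701 = 28·59 + 49 ≡ 49 (mod 59).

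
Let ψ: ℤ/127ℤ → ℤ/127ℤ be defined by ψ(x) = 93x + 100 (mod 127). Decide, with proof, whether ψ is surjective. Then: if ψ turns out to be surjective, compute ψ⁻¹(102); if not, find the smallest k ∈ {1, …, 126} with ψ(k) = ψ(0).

112

By definition, surjectivity means every element of the codomain has a preimage under ψ.
Since gcd(93, 127) = 1, 93 is invertible modulo 127. Euclid's algorithm: 127 = 1·93 + 34, 93 = 2·34 + 25, 34 = 1·25 + 9, 25 = 2·9 + 7, 9 = 1·7 + 2, 7 = 3·2 + 1; back-substituting gives 1 = 56·93 − 41·127, so 93⁻¹ ≡ 56 (mod 127).
For any y ∈ ℤ/127ℤ, x = 56(y − 100) mod 127 satisfies ψ(x) = 93·56(y − 100) + 100 ≡ y (since 93·56 ≡ 1 mod 127). So every y has a preimage.
So ψ is surjective.
Since ψ is surjective, we compute ψ⁻¹(102): solve 93x + 100 ≡ 102 (mod 127), i.e. 93x ≡ 2 (mod 127).
Multiplying by 93⁻¹ = 56 gives x ≡ 56·2 = 112 ≡ 112 (mod 127).
Check: ψ(112) = 93·112 + 100 = 10516 = 82·127 + 102 ≡ 102 (mod 127).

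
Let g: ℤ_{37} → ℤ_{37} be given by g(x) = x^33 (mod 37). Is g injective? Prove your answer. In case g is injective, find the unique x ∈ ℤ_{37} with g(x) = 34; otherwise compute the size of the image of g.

g(3): Repeated squaring mod 37: 3^1 ≡ 3, 3^2 ≡ 3² = 9, 3^4 ≡ 9² = 81 ≡ 7, 3^8 ≡ 7² = 49 ≡ 12, 3^16 ≡ 12² = 144 ≡ 33, 3^32 ≡ 33² = 1089 ≡ 16. Since 33 = 32 + 1, 3^33 ≡ 16·3: 16·3 = 48 ≡ 11. So 3^33 ≡ 11 (mod 37).
g(4): Repeated squaring mod 37: 4^1 ≡ 4, 4^2 ≡ 4² = 16, 4^4 ≡ 16² = 256 ≡ 34, 4^8 ≡ 34² = 1156 ≡ 9, 4^16 ≡ 9² = 81 ≡ 7, 4^32 ≡ 7² = 49 ≡ 12. Since 33 = 32 + 1, 4^33 ≡ 12·4: 12·4 = 48 ≡ 11. So 4^33 ≡ 11 (mod 37).
So g(3) = g(4) = 11 while 3 ≠ 4, hence g is not injective.
Since g is not injective, we determine |image(g)|. Computing x^33 mod 37 for each x (by repeated squaring, reducing mod 37 at every step), the values g(0), g(1), …, g(36) are: 0, 1, 14, 11, 11, 8, 6, 26, 6, 10, 1, 36, 10, 8, 31, 14, 10, 23, 29, 8, 14, 27, 23, 6, 29, 27, 1, 36, 27, 31, 11, 31, 29, 26, 26, 23, 36.
The distinct values are {0, 1, 6, 8, 10, 11, 14, 23, 26, 27, 29, 31, 36}; there are 13 of them.

13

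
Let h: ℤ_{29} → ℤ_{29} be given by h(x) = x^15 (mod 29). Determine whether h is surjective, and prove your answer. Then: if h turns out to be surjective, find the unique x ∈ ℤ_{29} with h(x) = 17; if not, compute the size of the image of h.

Since 29 is prime, the nonzero elements of ℤ_{29} form a cyclic group of order 28.
As gcd(15, 28) = 1, raising to the 15th power is a bijection on this group: if s^15 ≡ t^15 then (st^{−1})^15 = 1, and the only element of order dividing gcd(15, 28) = 1 is 1, so s = t.
With h(0) = 0 this makes h injective on all of ℤ_{29}, hence bijective (finite equal-size domain and codomain). In particular h is surjective.
Since h is surjective, we find the preimage of 17. The inverse of x ↦ x^15 on (ℤ_{29})^× is x ↦ x^15, because 15·15 = 225 = 8·28 + 1 ≡ 1 (mod 28) and x^{28} = 1 for x ≠ 0 (Fermat). So h⁻¹(17) = 17^15 mod 29.
Repeated squaring mod 29: 17^1 ≡ 17, 17^2 ≡ 17² = 289 ≡ 28, 17^4 ≡ 28² = 784 ≡ 1, 17^8 ≡ 1² = 1. Since 15 = 8 + 4 + 2 + 1, 17^15 ≡ 1·1·28·17: 1·1 = 1, then 1·28 = 28, then 28·17 = 476 ≡ 12. So 17^15 ≡ 12 (mod 29).
Hence h⁻¹(17) = 12.

12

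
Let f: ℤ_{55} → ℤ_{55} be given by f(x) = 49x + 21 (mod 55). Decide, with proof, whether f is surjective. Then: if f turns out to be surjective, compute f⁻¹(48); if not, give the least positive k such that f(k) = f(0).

Since gcd(49, 55) = 1, 49 is invertible modulo 55. Euclid's algorithm: 55 = 1·49 + 6, 49 = 8·6 + 1; back-substituting gives 1 = 9·49 − 8·55, so 49⁻¹ ≡ 9 (mod 55).
Then y ↦ 9(y − 21) is a two-sided inverse to f, so every y ∈ ℤ_{55} has a preimage.
Thus f is surjective.
Since f is surjective, we compute f⁻¹(48): solve 49x + 21 ≡ 48 (mod 55), i.e. 49x ≡ 27 (mod 55).
Multiplying by 49⁻¹ = 9 gives x ≡ 9·27 = 243 = 4·55 + 23 ≡ 23 (mod 55).
Check: f(23) = 49·23 + 21 = 1148 = 20·55 + 48 ≡ 48 (mod 55).

23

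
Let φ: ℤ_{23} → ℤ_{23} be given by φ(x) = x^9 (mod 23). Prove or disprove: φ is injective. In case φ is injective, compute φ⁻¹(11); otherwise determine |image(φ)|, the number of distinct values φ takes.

5

Since 23 is prime, the nonzero elements of ℤ_{23} form a cyclic group of order 22.
As gcd(9, 22) = 1, raising to the 9th power is a bijection on this group: if x_1^9 ≡ x_2^9 then (x_1x_2^{−1})^9 = 1, and the only element of order dividing gcd(9, 22) = 1 is 1, so x_1 = x_2.
With φ(0) = 0 this makes φ injective on all of ℤ_{23}, hence bijective (finite equal-size domain and codomain). In particular φ is injective.
Since φ is injective, we find the preimage of 11. The inverse of x ↦ x^9 on (ℤ_{23})^× is x ↦ x^5, because 9·5 = 45 = 2·22 + 1 ≡ 1 (mod 22) and x^{22} = 1 for x ≠ 0 (Fermat). So φ⁻¹(11) = 11^5 mod 23.
Repeated squaring mod 23: 11^1 ≡ 11, 11^2 ≡ 11² = 121 ≡ 6, 11^4 ≡ 6² = 36 ≡ 13. Since 5 = 4 + 1, 11^5 ≡ 13·11: 13·11 = 143 ≡ 5. So 11^5 ≡ 5 (mod 23).
Hence φ⁻¹(11) = 5.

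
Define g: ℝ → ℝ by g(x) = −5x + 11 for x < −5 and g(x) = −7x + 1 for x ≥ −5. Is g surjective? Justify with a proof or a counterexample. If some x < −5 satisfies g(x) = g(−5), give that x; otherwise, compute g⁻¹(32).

Both pieces are strictly decreasing (slopes −5 and −7), so each is injective on its own interval.
The left piece maps (−∞, −5) onto (36, ∞); the right piece maps [−5, ∞) onto (−∞, 36].
These images together cover ℝ, so g is surjective.
Because the two images are disjoint, no x < −5 has g(x) = g(−5), so we compute g⁻¹(32): 32 lies in (−∞, 36], so solve −7x + 1 = 32: x = (32 − 1)/(−7) = −31/7.

-31/7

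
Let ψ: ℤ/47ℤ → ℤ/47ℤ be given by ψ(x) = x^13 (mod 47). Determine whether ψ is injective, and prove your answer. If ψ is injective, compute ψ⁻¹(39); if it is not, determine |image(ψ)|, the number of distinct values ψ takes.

43

Since 47 is prime, the nonzero elements of ℤ/47ℤ form a cyclic group of order 46.
As gcd(13, 46) = 1, raising to the 13th power is a bijection on this group: if s^13 ≡ t^13 then (st^{−1})^13 = 1, and the only element of order dividing gcd(13, 46) = 1 is 1, so s = t.
With ψ(0) = 0 this makes ψ injective on all of ℤ/47ℤ, hence bijective (finite equal-size domain and codomain). In particular ψ is injective.
Since ψ is injective, we find the preimage of 39. The inverse of x ↦ x^13 on (ℤ/47ℤ)^× is x ↦ x^39, because 13·39 = 507 = 11·46 + 1 ≡ 1 (mod 46) and x^{46} = 1 for x ≠ 0 (Fermat). So ψ⁻¹(39) = 39^39 mod 47.
Repeated squaring mod 47: 39^1 ≡ 39, 39^2 ≡ 39² = 1521 ≡ 17, 39^4 ≡ 17² = 289 ≡ 7, 39^8 ≡ 7² = 49 ≡ 2, 39^16 ≡ 2² = 4, 39^32 ≡ 4² = 16. Since 39 = 32 + 4 + 2 + 1, 39^39 ≡ 16·7·17·39: 16·7 = 112 ≡ 18, then 18·17 = 306 ≡ 24, then 24·39 = 936 ≡ 43. So 39^39 ≡ 43 (mod 47).
Hence ψ⁻¹(39) = 43.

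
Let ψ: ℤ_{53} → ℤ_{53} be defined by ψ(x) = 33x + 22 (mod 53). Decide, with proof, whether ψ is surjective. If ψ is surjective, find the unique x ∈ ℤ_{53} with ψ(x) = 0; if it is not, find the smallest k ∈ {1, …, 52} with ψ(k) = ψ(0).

By definition, surjectivity means every element of the codomain has a preimage under ψ.
Since gcd(33, 53) = 1, 33 is invertible modulo 53. Euclid's algorithm: 53 = 1·33 + 20, 33 = 1·20 + 13, 20 = 1·13 + 7, 13 = 1·7 + 6, 7 = 1·6 + 1; back-substituting gives 1 = 45·33 − 28·53, so 33⁻¹ ≡ 45 (mod 53).
For any y ∈ ℤ_{53}, x = 45(y − 22) mod 53 satisfies ψ(x) = 33·45(y − 22) + 22 ≡ y (since 33·45 ≡ 1 mod 53). So every y has a preimage.
So ψ is surjective.
Since ψ is surjective, we find ψ⁻¹(0): we need 33x ≡ 0 − 22 ≡ 31 (mod 53). Using 33⁻¹ = 45: x ≡ 45·31 = 1395 = 26·53 + 17, so x = 17.
Check: ψ(17) = 33·17 + 22 = 583 = 11·53 + 0 ≡ 0 (mod 53).

17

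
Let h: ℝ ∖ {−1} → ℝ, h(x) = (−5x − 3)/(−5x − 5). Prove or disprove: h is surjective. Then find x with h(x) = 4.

-17/15

If h(x) = 1, cross-multiplying gives −5(−5x − 3) = −5(−5x − 5), which simplifies to 15 = 25 — false.  So 1 has no preimage and h is not surjective.
Solving h(x) = 4: cross-multiplying gives −5x − 3 = 4(−5x − 5), which rearranges to 15x = −17, so x = −17/15.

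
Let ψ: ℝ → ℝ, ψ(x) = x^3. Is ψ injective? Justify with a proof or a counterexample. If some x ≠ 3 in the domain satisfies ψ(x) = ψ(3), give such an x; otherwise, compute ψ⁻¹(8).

On ℝ, x ↦ x^3 is strictly increasing (since 3 is odd), so ψ(u) = ψ(v) forces u = v. Therefore ψ is injective.
Since x ↦ x^3 is strictly increasing on ℝ, it is injective there, so no x ≠ 3 in the domain has ψ(x) = ψ(3). We therefore compute ψ⁻¹(8) = 8^{1/3} = 2 (indeed 2^3 = 8).

2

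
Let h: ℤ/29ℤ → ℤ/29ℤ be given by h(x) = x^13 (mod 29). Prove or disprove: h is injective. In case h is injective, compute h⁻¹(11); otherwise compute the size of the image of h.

Since 29 is prime, the nonzero elements of ℤ/29ℤ form a cyclic group of order 28.
As gcd(13, 28) = 1, raising to the 13th power is a bijection on this group: if u^13 ≡ v^13 then (uv^{−1})^13 = 1, and the only element of order dividing gcd(13, 28) = 1 is 1, so u = v.
With h(0) = 0 this makes h injective on all of ℤ/29ℤ, hence bijective (finite equal-size domain and codomain). In particular h is injective.
Since h is injective, we find the preimage of 11. The inverse of x ↦ x^13 on (ℤ/29ℤ)^× is x ↦ x^13, because 13·13 = 169 = 6·28 + 1 ≡ 1 (mod 28) and x^{28} = 1 for x ≠ 0 (Fermat). So h⁻¹(11) = 11^13 mod 29.
Repeated squaring mod 29: 11^1 ≡ 11, 11^2 ≡ 11² = 121 ≡ 5, 11^4 ≡ 5² = 25, 11^8 ≡ 25² = 625 ≡ 16. Since 13 = 8 + 4 + 1, 11^13 ≡ 16·25·11: 16·25 = 400 ≡ 23, then 23·11 = 253 ≡ 21. So 11^13 ≡ 21 (mod 29).
Hence h⁻¹(11) = 21.

21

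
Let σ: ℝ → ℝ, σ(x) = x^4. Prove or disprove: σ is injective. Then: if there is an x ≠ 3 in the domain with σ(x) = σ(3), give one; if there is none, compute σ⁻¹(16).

-3

σ(3) = 81 = (−3)^4 = σ(−3) (since 4 is even), with 3 ≠ −3. So σ is not injective.
For the follow-up, such an x exists: taking x = −3 ∈ ℝ gives σ(−3) = 81 = σ(3) with −3 ≠ 3.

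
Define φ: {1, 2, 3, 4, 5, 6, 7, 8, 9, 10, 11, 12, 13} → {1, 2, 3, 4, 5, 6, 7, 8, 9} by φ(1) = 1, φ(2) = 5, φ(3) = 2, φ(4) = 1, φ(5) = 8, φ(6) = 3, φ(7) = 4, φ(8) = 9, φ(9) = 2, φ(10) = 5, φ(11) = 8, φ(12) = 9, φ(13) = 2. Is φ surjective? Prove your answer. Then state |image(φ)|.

7

No element maps to 6, so φ is not surjective.
The image of φ is {1, 2, 3, 4, 5, 8, 9}, which has 7 elements.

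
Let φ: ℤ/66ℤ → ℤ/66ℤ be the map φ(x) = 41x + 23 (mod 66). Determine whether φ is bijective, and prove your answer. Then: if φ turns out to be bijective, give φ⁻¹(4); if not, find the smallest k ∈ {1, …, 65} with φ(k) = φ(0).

43

If φ(u) = φ(v), then 41u ≡ 41v (mod 66). Because gcd(41, 66) = 1, we may cancel 41 to get u ≡ v (mod 66).
We now compute 41⁻¹ mod 66 explicitly. Euclid's algorithm: 66 = 1·41 + 25, 41 = 1·25 + 16, 25 = 1·16 + 9, 16 = 1·9 + 7, 9 = 1·7 + 2, 7 = 3·2 + 1; back-substituting gives 1 = 29·41 − 18·66, so 41⁻¹ ≡ 29 (mod 66).
Then y ↦ 29(y − 23) is a two-sided inverse to φ, so every y ∈ ℤ/66ℤ has a preimage.
Thus φ is bijective.
Since φ is bijective, we find φ⁻¹(4): we need 41x ≡ 4 − 23 ≡ 47 (mod 66). Using 41⁻¹ = 29: x ≡ 29·47 = 1363 = 20·66 + 43, so x = 43.
Check: φ(43) = 41·43 + 23 = 1786 = 27·66 + 4 ≡ 4 (mod 66).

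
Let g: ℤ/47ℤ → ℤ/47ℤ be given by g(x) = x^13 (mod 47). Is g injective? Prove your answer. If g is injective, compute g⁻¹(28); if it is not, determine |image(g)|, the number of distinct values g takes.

Since 47 is prime, the nonzero elements of ℤ/47ℤ form a cyclic group of order 46.
As gcd(13, 46) = 1, raising to the 13th power is a bijection on this group: if a^13 ≡ b^13 then (ab^{−1})^13 = 1, and the only element of order dividing gcd(13, 46) = 1 is 1, so a = b.
With g(0) = 0 this makes g injective on all of ℤ/47ℤ, hence bijective (finite equal-size domain and codomain). In particular g is injective.
Since g is injective, we find the preimage of 28. The inverse of x ↦ x^13 on (ℤ/47ℤ)^× is x ↦ x^39, because 13·39 = 507 = 11·46 + 1 ≡ 1 (mod 46) and x^{46} = 1 for x ≠ 0 (Fermat). So g⁻¹(28) = 28^39 mod 47.
Repeated squaring mod 47: 28^1 ≡ 28, 28^2 ≡ 28² = 784 ≡ 32, 28^4 ≡ 32² = 1024 ≡ 37, 28^8 ≡ 37² = 1369 ≡ 6, 28^16 ≡ 6² = 36, 28^32 ≡ 36² = 1296 ≡ 27. Since 39 = 32 + 4 + 2 + 1, 28^39 ≡ 27·37·32·28: 27·37 = 999 ≡ 12, then 12·32 = 384 ≡ 8, then 8·28 = 224 ≡ 36. So 28^39 ≡ 36 (mod 47).
Hence g⁻¹(28) = 36.

36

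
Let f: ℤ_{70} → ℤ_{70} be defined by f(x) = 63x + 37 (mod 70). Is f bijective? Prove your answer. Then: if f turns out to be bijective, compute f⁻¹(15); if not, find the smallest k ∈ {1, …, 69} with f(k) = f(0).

Recall that f is injective if f(a) = f(b) implies a = b.
We have gcd(63, 70) = 7 > 1. Taking a = 0 and b = 10: f(0) = 37 and f(10) = 63·10 + 37 = 667 ≡ 37 (mod 70).
So f(0) = f(10) while 0 ≠ 10, thus f is not injective, hence not bijective.
Since f is not bijective, we find the least positive k with f(k) = f(0): this means 63k ≡ 0 (mod 70), i.e. 70 ∣ 63k. Since gcd(63, 70) = 7, dividing through by 7 this holds exactly when 10 ∣ 9k, and as gcd(9, 10) = 1, exactly when 10 ∣ k.
The smallest positive such k is 10.

10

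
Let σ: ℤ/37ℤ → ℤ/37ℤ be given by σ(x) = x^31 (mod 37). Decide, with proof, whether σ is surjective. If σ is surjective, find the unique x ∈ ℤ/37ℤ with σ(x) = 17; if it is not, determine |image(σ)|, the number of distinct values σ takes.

Since 37 is prime, the nonzero elements of ℤ/37ℤ form a cyclic group of order 36.
As gcd(31, 36) = 1, raising to the 31st power is a bijection on this group: if s^31 ≡ t^31 then (st^{−1})^31 = 1, and the only element of order dividing gcd(31, 36) = 1 is 1, so s = t.
With σ(0) = 0 this makes σ injective on all of ℤ/37ℤ, hence bijective (finite equal-size domain and codomain). In particular σ is surjective.
Since σ is surjective, we find the preimage of 17. The inverse of x ↦ x^31 on (ℤ/37ℤ)^× is x ↦ x^7, because 31·7 = 217 = 6·36 + 1 ≡ 1 (mod 36) and x^{36} = 1 for x ≠ 0 (Fermat). So σ⁻¹(17) = 17^7 mod 37.
Repeated squaring mod 37: 17^1 ≡ 17, 17^2 ≡ 17² = 289 ≡ 30, 17^4 ≡ 30² = 900 ≡ 12. Since 7 = 4 + 2 + 1, 17^7 ≡ 12·30·17: 12·30 = 360 ≡ 27, then 27·17 = 459 ≡ 15. So 17^7 ≡ 15 (mod 37).
Hence σ⁻¹(17) = 15.

15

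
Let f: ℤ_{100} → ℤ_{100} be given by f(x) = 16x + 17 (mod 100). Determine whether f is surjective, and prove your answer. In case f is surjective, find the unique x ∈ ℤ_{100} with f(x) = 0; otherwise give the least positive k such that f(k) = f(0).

25

By definition, surjectivity means every element of the codomain has a preimage under f.
Since gcd(16, 100) = 4, we have 16x ≡ 0 (mod 4) for all x, so f(x) ≡ 1 (mod 4).
But 0 ≢ 1 (mod 4), so 0 ∈ ℤ_{100} has no preimage. So f is not surjective.
Since f is not surjective, we find the least positive k with f(k) = f(0): this means 16k ≡ 0 (mod 100), i.e. 100 ∣ 16k. Since gcd(16, 100) = 4, dividing through by 4 this holds exactly when 25 ∣ 4k, and as gcd(4, 25) = 1, exactly when 25 ∣ k.
The smallest positive such k is 25.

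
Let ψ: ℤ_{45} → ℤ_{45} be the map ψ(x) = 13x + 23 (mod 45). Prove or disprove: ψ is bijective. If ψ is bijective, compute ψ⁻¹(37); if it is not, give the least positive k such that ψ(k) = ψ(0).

By definition, ψ is injective if ψ(a) = ψ(b) implies a = b.
Suppose ψ(a) = ψ(b) in ℤ_{45}. Then 13a + 23 ≡ 13b + 23 (mod 45), hence 13(a − b) ≡ 0 (mod 45).
Since gcd(13, 45) = 1, 13 is invertible modulo 45, so a − b ≡ 0 (mod 45), i.e. a = b.
We now compute 13⁻¹ mod 45 explicitly. Euclid's algorithm: 45 = 3·13 + 6, 13 = 2·6 + 1; back-substituting gives 1 = 7·13 − 2·45, so 13⁻¹ ≡ 7 (mod 45).
For any y ∈ ℤ_{45}, x = 7(y − 23) mod 45 satisfies ψ(x) = 13·7(y − 23) + 23 ≡ y (since 13·7 ≡ 1 mod 45). So every y has a preimage.
Therefore ψ is bijective.
Since ψ is bijective, we compute ψ⁻¹(37): solve 13x + 23 ≡ 37 (mod 45), i.e. 13x ≡ 14 (mod 45).
Multiplying by 13⁻¹ = 7 gives x ≡ 7·14 = 98 = 2·45 + 8 ≡ 8 (mod 45).
Check: ψ(8) = 13·8 + 23 = 127 = 2·45 + 37 ≡ 37 (mod 45).

8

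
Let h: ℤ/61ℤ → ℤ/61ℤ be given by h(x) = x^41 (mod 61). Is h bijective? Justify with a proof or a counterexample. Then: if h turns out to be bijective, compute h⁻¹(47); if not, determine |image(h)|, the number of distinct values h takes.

13

Since 61 is prime, the nonzero elements of ℤ/61ℤ form a cyclic group of order 60.
As gcd(41, 60) = 1, raising to the 41st power is a bijection on this group: if s^41 ≡ t^41 then (st^{−1})^41 = 1, and the only element of order dividing gcd(41, 60) = 1 is 1, so s = t.
With h(0) = 0 this makes h injective on all of ℤ/61ℤ, hence bijective (finite equal-size domain and codomain). In particular h is bijective.
Since h is bijective, we find the preimage of 47. The inverse of x ↦ x^41 on (ℤ/61ℤ)^× is x ↦ x^41, because 41·41 = 1681 = 28·60 + 1 ≡ 1 (mod 60) and x^{60} = 1 for x ≠ 0 (Fermat). So h⁻¹(47) = 47^41 mod 61.
Repeated squaring mod 61: 47^1 ≡ 47, 47^2 ≡ 47² = 2209 ≡ 13, 47^4 ≡ 13² = 169 ≡ 47, 47^8 ≡ 47² = 2209 ≡ 13, 47^16 ≡ 13² = 169 ≡ 47, 47^32 ≡ 47² = 2209 ≡ 13. Since 41 = 32 + 8 + 1, 47^41 ≡ 13·13·47: 13·13 = 169 ≡ 47, then 47·47 = 2209 ≡ 13. So 47^41 ≡ 13 (mod 61).
Hence h⁻¹(47) = 13.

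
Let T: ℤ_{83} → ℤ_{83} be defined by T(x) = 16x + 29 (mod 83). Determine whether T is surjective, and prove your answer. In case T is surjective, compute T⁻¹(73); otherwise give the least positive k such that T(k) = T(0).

Since gcd(16, 83) = 1, 16 is invertible modulo 83. Euclid's algorithm: 83 = 5·16 + 3, 16 = 5·3 + 1; back-substituting gives 1 = 26·16 − 5·83, so 16⁻¹ ≡ 26 (mod 83).
Then y ↦ 26(y − 29) is a two-sided inverse to T, so every y ∈ ℤ_{83} has a preimage.
So T is surjective.
Since T is surjective, we find T⁻¹(73): we need 16x ≡ 73 − 29 ≡ 44 (mod 83). Using 16⁻¹ = 26: x ≡ 26·44 = 1144 = 13·83 + 65, so x = 65.
Check: T(65) = 16·65 + 29 = 1069 = 12·83 + 73 ≡ 73 (mod 83).

65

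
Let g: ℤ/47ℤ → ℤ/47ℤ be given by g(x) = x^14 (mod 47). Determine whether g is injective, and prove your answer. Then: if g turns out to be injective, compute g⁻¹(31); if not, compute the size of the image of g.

g(23): Repeated squaring mod 47: 23^1 ≡ 23, 23^2 ≡ 23² = 529 ≡ 12, 23^4 ≡ 12² = 144 ≡ 3, 23^8 ≡ 3² = 9. Since 14 = 8 + 4 + 2, 23^14 ≡ 9·3·12: 9·3 = 27, then 27·12 = 324 ≡ 42. So 23^14 ≡ 42 (mod 47).
g(24): Repeated squaring mod 47: 24^1 ≡ 24, 24^2 ≡ 24² = 576 ≡ 12, 24^4 ≡ 12² = 144 ≡ 3, 24^8 ≡ 3² = 9. Since 14 = 8 + 4 + 2, 24^14 ≡ 9·3·12: 9·3 = 27, then 27·12 = 324 ≡ 42. So 24^14 ≡ 42 (mod 47).
So g(23) = g(24) = 42 while 23 ≠ 24, so g is not injective.
Since g is not injective, we determine |image(g)|. Computing x^14 mod 47 for each x (by repeated squaring, reducing mod 47 at every step), the values g(0), g(1), …, g(46) are: 0, 1, 28, 14, 32, 27, 16, 34, 3, 8, 4, 21, 25, 17, 12, 2, 37, 9, 36, 7, 18, 6, 24, 42, 42, 24, 6, 18, 7, 36, 9, 37, 2, 12, 17, 25, 21, 4, 8, 3, 34, 16, 27, 32, 14, 28, 1.
The distinct values are {0, 1, 2, 3, 4, 6, 7, 8, 9, 12, 14, 16, 17, 18, 21, 24, 25, 27, 28, 32, 34, 36, 37, 42}; there are 24 of them.

24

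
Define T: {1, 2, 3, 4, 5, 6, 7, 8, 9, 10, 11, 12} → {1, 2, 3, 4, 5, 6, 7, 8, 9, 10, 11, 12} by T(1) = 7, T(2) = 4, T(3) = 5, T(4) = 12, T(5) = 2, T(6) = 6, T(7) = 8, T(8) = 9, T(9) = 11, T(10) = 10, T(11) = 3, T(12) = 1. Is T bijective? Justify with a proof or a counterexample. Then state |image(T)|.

12

The values 7, 4, 5, 12, 2, 6, 8, 9, 11, 10, 3, 1 are a permutation of {1, 2, 3, 4, 5, 6, 7, 8, 9, 10, 11, 12}: each element appears exactly once.
So T is injective and surjective, hence bijective.
The image of T is {1, 2, 3, 4, 5, 6, 7, 8, 9, 10, 11, 12}, which has 12 elements.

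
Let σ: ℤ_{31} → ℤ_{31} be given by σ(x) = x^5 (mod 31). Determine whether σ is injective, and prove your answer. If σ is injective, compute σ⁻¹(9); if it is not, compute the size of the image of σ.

7

σ(1) = 1^5 = 1.
σ(2): Repeated squaring mod 31: 2^1 ≡ 2, 2^2 ≡ 2² = 4, 2^4 ≡ 4² = 16. Since 5 = 4 + 1, 2^5 ≡ 16·2: 16·2 = 32 ≡ 1. So 2^5 ≡ 1 (mod 31).
So σ(1) = σ(2) = 1 while 1 ≠ 2, thus σ is not injective.
Since σ is not injective, we determine |image(σ)|. Computing x^5 mod 31 for each x (by repeated squaring, reducing mod 31 at every step), the values σ(0), σ(1), …, σ(30) are: 0, 1, 1, 26, 1, 25, 26, 5, 1, 25, 25, 6, 26, 6, 5, 30, 1, 26, 25, 5, 25, 6, 6, 30, 26, 5, 6, 30, 5, 30, 30.
The distinct values are {0, 1, 5, 6, 25, 26, 30}; there are 7 of them.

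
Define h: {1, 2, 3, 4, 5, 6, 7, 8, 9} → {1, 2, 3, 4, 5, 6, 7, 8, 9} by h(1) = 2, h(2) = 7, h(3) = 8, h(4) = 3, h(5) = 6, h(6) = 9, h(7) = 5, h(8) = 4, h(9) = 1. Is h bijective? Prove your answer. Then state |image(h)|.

9

The values 2, 7, 8, 3, 6, 9, 5, 4, 1 are a permutation of {1, 2, 3, 4, 5, 6, 7, 8, 9}: each element appears exactly once.
So h is injective and surjective, hence bijective.
The image of h is {1, 2, 3, 4, 5, 6, 7, 8, 9}, which has 9 elements.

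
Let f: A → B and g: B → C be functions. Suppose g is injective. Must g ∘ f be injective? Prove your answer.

not injective

No. Take A = {1, 2}, B = C = {1, 2}, f(1) = f(2) = 1, and g = identity (injective).
Then (g ∘ f)(1) = (g ∘ f)(2) = 1 with 1 ≠ 2, so g ∘ f is not injective.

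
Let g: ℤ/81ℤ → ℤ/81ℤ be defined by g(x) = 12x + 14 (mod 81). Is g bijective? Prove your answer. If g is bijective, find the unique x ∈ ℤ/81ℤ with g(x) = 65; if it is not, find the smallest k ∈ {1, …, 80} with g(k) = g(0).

27

We have gcd(12, 81) = 3 > 1. Taking x_1 = 0 and x_2 = 27: g(0) = 14 and g(27) = 12·27 + 14 = 338 ≡ 14 (mod 81).
So g(0) = g(27) while 0 ≠ 27, therefore g is not injective, hence not bijective.
Since g is not bijective, we find the least positive k with g(k) = g(0): this means 12k ≡ 0 (mod 81), i.e. 81 ∣ 12k. Since gcd(12, 81) = 3, dividing through by 3 this holds exactly when 27 ∣ 4k, and as gcd(4, 27) = 1, exactly when 27 ∣ k.
The smallest positive such k is 27.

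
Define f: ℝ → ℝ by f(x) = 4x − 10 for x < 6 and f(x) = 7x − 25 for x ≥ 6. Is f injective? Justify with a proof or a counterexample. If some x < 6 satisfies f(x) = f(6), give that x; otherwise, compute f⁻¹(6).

4

Both pieces are strictly increasing (slopes 4 and 7), so each is injective on its own interval.
The left piece maps (−∞, 6) onto (−∞, 14); the right piece maps [6, ∞) onto [17, ∞).
These images are disjoint, so no value is attained by both pieces. Therefore f is injective.
Because the two images are disjoint, no x < 6 has f(x) = f(6), so we compute f⁻¹(6): 6 lies in (−∞, 14), so solve 4x − 10 = 6: x = (6 + 10)/4 = 4.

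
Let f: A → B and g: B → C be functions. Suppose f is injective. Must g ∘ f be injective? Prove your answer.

No. Take A = B = C = {1, 2}, f = identity (injective), and g(x) = 1 for every x.
Then (g ∘ f)(1) = 1 = (g ∘ f)(2) with 1 ≠ 2, so g ∘ f is not injective.

not injective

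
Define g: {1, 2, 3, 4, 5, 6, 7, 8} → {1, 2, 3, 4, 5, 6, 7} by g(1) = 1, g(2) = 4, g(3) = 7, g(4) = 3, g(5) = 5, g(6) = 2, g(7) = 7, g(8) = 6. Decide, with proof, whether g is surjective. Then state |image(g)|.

7

Every element of the codomain has a preimage: 1 = g(1), 2 = g(6), 3 = g(4), 4 = g(2), 5 = g(5), 6 = g(8), 7 = g(3).
So g is surjective.
The image of g is {1, 2, 3, 4, 5, 6, 7}, which has 7 elements.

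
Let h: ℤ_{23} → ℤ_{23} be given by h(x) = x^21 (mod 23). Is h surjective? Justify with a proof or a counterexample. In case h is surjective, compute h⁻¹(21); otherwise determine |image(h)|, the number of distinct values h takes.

11

Since 23 is prime, the nonzero elements of ℤ_{23} form a cyclic group of order 22.
As gcd(21, 22) = 1, raising to the 21st power is a bijection on this group: if u^21 ≡ v^21 then (uv^{−1})^21 = 1, and the only element of order dividing gcd(21, 22) = 1 is 1, so u = v.
With h(0) = 0 this makes h injective on all of ℤ_{23}, hence bijective (finite equal-size domain and codomain). In particular h is surjective.
Since h is surjective, we find the preimage of 21. The inverse of x ↦ x^21 on (ℤ_{23})^× is x ↦ x^21, because 21·21 = 441 = 20·22 + 1 ≡ 1 (mod 22) and x^{22} = 1 for x ≠ 0 (Fermat). So h⁻¹(21) = 21^21 mod 23.
Repeated squaring mod 23: 21^1 ≡ 21, 21^2 ≡ 21² = 441 ≡ 4, 21^4 ≡ 4² = 16, 21^8 ≡ 16² = 256 ≡ 3, 21^16 ≡ 3² = 9. Since 21 = 16 + 4 + 1, 21^21 ≡ 9·16·21: 9·16 = 144 ≡ 6, then 6·21 = 126 ≡ 11. So 21^21 ≡ 11 (mod 23).
Hence h⁻¹(21) = 11.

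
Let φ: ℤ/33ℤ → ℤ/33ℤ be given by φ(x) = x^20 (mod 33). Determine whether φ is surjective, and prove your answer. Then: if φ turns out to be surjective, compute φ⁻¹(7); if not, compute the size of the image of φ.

4

φ(1) = 1^20 = 1.
φ(2): Repeated squaring mod 33: 2^1 ≡ 2, 2^2 ≡ 2² = 4, 2^4 ≡ 4² = 16, 2^8 ≡ 16² = 256 ≡ 25, 2^16 ≡ 25² = 625 ≡ 31. Since 20 = 16 + 4, 2^20 ≡ 31·16: 31·16 = 496 ≡ 1. So 2^20 ≡ 1 (mod 33).
So φ(1) = φ(2) = 1 while 1 ≠ 2, so φ is not injective.
A non-injective map from the 33-element set ℤ/33ℤ to itself takes at most 32 distinct values, so it cannot be surjective. Thus φ is not surjective.
Since φ is not surjective, we determine |image(φ)|. Computing x^20 mod 33 for each x (by repeated squaring, reducing mod 33 at every step), the values φ(0), φ(1), …, φ(32) are: 0, 1, 1, 12, 1, 1, 12, 1, 1, 12, 1, 22, 12, 1, 1, 12, 1, 1, 12, 1, 1, 12, 22, 1, 12, 1, 1, 12, 1, 1, 12, 1, 1.
The distinct values are {0, 1, 12, 22}; there are 4 of them.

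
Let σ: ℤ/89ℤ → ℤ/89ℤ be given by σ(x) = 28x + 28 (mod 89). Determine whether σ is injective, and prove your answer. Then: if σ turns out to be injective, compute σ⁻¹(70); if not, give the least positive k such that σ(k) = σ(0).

If σ(a) = σ(b), then 28a ≡ 28b (mod 89). Because gcd(28, 89) = 1, we may cancel 28 to get a ≡ b (mod 89).
Hence σ is injective.
We now compute 28⁻¹ mod 89 explicitly. Euclid's algorithm: 89 = 3·28 + 5, 28 = 5·5 + 3, 5 = 1·3 + 2, 3 = 1·2 + 1; back-substituting gives 1 = 35·28 − 11·89, so 28⁻¹ ≡ 35 (mod 89).
Since σ is injective, we find σ⁻¹(70): we need 28x ≡ 70 − 28 ≡ 42 (mod 89). Using 28⁻¹ = 35: x ≡ 35·42 = 1470 = 16·89 + 46, so x = 46.
Check: σ(46) = 28·46 + 28 = 1316 = 14·89 + 70 ≡ 70 (mod 89).

46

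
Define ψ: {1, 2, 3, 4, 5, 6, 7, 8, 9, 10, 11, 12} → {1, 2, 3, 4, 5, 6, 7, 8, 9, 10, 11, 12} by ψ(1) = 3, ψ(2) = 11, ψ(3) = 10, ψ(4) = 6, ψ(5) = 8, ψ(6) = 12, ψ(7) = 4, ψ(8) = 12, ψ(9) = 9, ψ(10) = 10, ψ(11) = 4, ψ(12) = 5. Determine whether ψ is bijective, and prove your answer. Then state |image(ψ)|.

ψ(6) = 12 = ψ(8) with 6 ≠ 8, so ψ is not injective, hence not bijective.
The image of ψ is {3, 4, 5, 6, 8, 9, 10, 11, 12}, which has 9 elements.

9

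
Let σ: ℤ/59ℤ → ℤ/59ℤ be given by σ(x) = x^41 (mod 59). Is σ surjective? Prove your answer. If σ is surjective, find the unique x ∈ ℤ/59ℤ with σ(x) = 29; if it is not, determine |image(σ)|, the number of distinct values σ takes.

Since 59 is prime, the nonzero elements of ℤ/59ℤ form a cyclic group of order 58.
As gcd(41, 58) = 1, raising to the 41st power is a bijection on this group: if s^41 ≡ t^41 then (st^{−1})^41 = 1, and the only element of order dividing gcd(41, 58) = 1 is 1, so s = t.
With σ(0) = 0 this makes σ injective on all of ℤ/59ℤ, hence bijective (finite equal-size domain and codomain). In particular σ is surjective.
Since σ is surjective, we find the preimage of 29. The inverse of x ↦ x^41 on (ℤ/59ℤ)^× is x ↦ x^17, because 41·17 = 697 = 12·58 + 1 ≡ 1 (mod 58) and x^{58} = 1 for x ≠ 0 (Fermat). So σ⁻¹(29) = 29^17 mod 59.
Repeated squaring mod 59: 29^1 ≡ 29, 29^2 ≡ 29² = 841 ≡ 15, 29^4 ≡ 15² = 225 ≡ 48, 29^8 ≡ 48² = 2304 ≡ 3, 29^16 ≡ 3² = 9. Since 17 = 16 + 1, 29^17 ≡ 9·29: 9·29 = 261 ≡ 25. So 29^17 ≡ 25 (mod 59).
Hence σ⁻¹(29) = 25.

25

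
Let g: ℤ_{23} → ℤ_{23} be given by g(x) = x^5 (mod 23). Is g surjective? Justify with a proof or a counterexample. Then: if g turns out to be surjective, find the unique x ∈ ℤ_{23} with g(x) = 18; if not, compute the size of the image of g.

12

Since 23 is prime, the nonzero elements of ℤ_{23} form a cyclic group of order 22.
As gcd(5, 22) = 1, raising to the 5th power is a bijection on this group: if x_1^5 ≡ x_2^5 then (x_1x_2^{−1})^5 = 1, and the only element of order dividing gcd(5, 22) = 1 is 1, so x_1 = x_2.
With g(0) = 0 this makes g injective on all of ℤ_{23}, hence bijective (finite equal-size domain and codomain). In particular g is surjective.
Since g is surjective, we find the preimage of 18. The inverse of x ↦ x^5 on (ℤ_{23})^× is x ↦ x^9, because 5·9 = 45 = 2·22 + 1 ≡ 1 (mod 22) and x^{22} = 1 for x ≠ 0 (Fermat). So g⁻¹(18) = 18^9 mod 23.
Repeated squaring mod 23: 18^1 ≡ 18, 18^2 ≡ 18² = 324 ≡ 2, 18^4 ≡ 2² = 4, 18^8 ≡ 4² = 16. Since 9 = 8 + 1, 18^9 ≡ 16·18: 16·18 = 288 ≡ 12. So 18^9 ≡ 12 (mod 23).
Hence g⁻¹(18) = 12.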